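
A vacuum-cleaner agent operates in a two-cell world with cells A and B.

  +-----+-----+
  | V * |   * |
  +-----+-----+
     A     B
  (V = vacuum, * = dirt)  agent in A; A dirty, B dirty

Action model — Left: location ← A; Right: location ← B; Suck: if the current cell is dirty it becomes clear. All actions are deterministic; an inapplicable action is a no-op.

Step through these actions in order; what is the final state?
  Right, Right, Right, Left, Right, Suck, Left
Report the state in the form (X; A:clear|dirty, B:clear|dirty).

(A; A:dirty, B:clear)

1. Right → (B; A:dirty, B:dirty)
2. Right → (B; A:dirty, B:dirty)
3. Right → (B; A:dirty, B:dirty)
4. Left → (A; A:dirty, B:dirty)
5. Right → (B; A:dirty, B:dirty)
6. Suck → (B; A:dirty, B:clear)
7. Left → (A; A:dirty, B:clear)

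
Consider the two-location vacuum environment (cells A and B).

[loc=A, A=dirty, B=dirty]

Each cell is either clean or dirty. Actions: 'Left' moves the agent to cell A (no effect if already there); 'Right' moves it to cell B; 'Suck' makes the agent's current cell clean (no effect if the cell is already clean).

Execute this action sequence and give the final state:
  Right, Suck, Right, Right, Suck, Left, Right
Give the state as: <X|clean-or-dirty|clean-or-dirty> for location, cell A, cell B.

1) do Right; now <B|dirty|dirty>
2) do Suck; now <B|dirty|clean>
3) do Right; now <B|dirty|clean>
4) do Right; now <B|dirty|clean>
5) do Suck; now <B|dirty|clean>
6) do Left; now <A|dirty|clean>
7) do Right; now <B|dirty|clean>

<B|dirty|clean>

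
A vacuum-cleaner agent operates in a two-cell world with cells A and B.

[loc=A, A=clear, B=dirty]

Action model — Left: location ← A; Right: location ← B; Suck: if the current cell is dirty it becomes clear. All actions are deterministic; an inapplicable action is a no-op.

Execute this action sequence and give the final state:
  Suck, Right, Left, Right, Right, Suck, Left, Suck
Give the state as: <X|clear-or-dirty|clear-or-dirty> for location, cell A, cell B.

t=1 Suck ⇒ <A|clear|dirty>
t=2 Right ⇒ <B|clear|dirty>
t=3 Left ⇒ <A|clear|dirty>
t=4 Right ⇒ <B|clear|dirty>
t=5 Right ⇒ <B|clear|dirty>
t=6 Suck ⇒ <B|clear|clear>
t=7 Left ⇒ <A|clear|clear>
t=8 Suck ⇒ <A|clear|clear>

<A|clear|clear>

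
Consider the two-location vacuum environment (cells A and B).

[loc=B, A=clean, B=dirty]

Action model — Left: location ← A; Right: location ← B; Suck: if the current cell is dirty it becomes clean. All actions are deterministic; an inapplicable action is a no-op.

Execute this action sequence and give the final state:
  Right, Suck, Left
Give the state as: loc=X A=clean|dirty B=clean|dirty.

1. Right → loc=B A=clean B=dirty
2. Suck → loc=B A=clean B=clean
3. Left → loc=A A=clean B=clean

loc=A A=clean B=clean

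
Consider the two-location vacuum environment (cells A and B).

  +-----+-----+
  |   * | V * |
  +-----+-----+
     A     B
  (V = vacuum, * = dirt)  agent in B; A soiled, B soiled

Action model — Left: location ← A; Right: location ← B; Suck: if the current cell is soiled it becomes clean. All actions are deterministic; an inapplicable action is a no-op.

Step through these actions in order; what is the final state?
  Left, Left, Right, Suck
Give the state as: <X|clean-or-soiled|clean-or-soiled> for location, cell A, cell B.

1. Left → <A|soiled|soiled>
2. Left → <A|soiled|soiled>
3. Right → <B|soiled|soiled>
4. Suck → <B|soiled|clean>

<B|soiled|clean>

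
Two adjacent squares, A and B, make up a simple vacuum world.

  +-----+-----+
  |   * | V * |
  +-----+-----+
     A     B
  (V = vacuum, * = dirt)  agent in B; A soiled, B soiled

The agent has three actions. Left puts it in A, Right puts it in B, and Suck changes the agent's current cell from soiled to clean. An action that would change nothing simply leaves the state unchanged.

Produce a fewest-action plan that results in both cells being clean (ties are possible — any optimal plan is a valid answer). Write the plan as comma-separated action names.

step 1/3 (Suck): in B — A soiled, B clean
step 2/3 (Left): in A — A soiled, B clean
step 3/3 (Suck): in A — A clean, B clean
min 3: Suck B + move + Suck A

Suck, Left, Suck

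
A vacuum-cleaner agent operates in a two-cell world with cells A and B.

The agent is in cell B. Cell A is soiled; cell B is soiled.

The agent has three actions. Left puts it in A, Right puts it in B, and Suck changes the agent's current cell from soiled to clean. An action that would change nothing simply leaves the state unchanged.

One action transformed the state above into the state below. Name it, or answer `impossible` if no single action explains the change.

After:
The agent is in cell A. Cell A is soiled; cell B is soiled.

try  Left: <A|soiled|soiled>  ← match
try Right: <B|soiled|soiled>
try  Suck: <B|soiled|clean>

Left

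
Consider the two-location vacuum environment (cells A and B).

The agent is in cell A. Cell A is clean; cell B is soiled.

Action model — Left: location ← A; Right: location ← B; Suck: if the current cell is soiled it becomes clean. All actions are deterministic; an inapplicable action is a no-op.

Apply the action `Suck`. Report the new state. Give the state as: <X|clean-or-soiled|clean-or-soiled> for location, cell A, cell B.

<A|clean|soiled>

start: <A|clean|soiled>
1. Suck → <A|clean|soiled>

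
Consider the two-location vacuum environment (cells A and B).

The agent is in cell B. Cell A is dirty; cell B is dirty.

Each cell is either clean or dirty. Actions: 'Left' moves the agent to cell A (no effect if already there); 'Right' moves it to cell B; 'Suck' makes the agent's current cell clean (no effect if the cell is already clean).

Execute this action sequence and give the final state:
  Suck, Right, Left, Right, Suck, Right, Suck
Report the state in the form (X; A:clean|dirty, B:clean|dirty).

1) do Suck; now (B; A:dirty, B:clean)
2) do Right; now (B; A:dirty, B:clean)
3) do Left; now (A; A:dirty, B:clean)
4) do Right; now (B; A:dirty, B:clean)
5) do Suck; now (B; A:dirty, B:clean)
6) do Right; now (B; A:dirty, B:clean)
7) do Suck; now (B; A:dirty, B:clean)

(B; A:dirty, B:clean)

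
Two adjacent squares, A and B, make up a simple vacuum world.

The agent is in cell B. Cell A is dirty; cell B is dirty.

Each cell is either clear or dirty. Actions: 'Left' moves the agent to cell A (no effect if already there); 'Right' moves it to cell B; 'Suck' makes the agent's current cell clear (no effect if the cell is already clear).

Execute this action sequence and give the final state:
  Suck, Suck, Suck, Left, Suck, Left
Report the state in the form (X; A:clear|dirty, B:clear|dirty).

(A; A:clear, B:clear)

1) do Suck; now (B; A:dirty, B:clear)
2) do Suck; now (B; A:dirty, B:clear)
3) do Suck; now (B; A:dirty, B:clear)
4) do Left; now (A; A:dirty, B:clear)
5) do Suck; now (A; A:clear, B:clear)
6) do Left; now (A; A:clear, B:clear)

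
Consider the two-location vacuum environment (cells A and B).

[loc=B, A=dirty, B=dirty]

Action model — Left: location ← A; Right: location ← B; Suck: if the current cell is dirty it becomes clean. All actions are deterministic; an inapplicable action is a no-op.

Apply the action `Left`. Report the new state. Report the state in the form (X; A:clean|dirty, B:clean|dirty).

start: (B; A:dirty, B:dirty)
Left (#1): (A; A:dirty, B:dirty)

(A; A:dirty, B:dirty)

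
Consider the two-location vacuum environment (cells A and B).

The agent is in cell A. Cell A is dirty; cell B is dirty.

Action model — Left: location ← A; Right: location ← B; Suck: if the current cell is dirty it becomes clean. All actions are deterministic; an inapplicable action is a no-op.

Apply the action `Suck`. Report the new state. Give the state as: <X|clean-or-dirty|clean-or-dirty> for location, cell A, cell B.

<A|clean|dirty>

start: <A|dirty|dirty>
1. Suck → <A|clean|dirty>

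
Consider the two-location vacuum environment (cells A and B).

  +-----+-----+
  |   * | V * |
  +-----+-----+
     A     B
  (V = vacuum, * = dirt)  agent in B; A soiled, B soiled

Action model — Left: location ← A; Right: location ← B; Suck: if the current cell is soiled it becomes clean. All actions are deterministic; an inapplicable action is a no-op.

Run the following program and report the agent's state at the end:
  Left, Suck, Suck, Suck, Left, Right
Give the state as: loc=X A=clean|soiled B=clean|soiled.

loc=B A=clean B=soiled

step 1/6 (Left): loc=A A=soiled B=soiled
step 2/6 (Suck): loc=A A=clean B=soiled
step 3/6 (Suck): loc=A A=clean B=soiled
step 4/6 (Suck): loc=A A=clean B=soiled
step 5/6 (Left): loc=A A=clean B=soiled
step 6/6 (Right): loc=B A=clean B=soiled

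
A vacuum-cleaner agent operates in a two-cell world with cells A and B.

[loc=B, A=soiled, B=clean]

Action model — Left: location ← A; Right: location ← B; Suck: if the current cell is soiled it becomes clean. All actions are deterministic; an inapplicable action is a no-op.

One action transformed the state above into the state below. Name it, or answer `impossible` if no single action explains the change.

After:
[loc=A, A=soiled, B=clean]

try  Left: (A; A:soiled, B:clean)  ← match
try Right: (B; A:soiled, B:clean)
try  Suck: (B; A:soiled, B:clean)

Left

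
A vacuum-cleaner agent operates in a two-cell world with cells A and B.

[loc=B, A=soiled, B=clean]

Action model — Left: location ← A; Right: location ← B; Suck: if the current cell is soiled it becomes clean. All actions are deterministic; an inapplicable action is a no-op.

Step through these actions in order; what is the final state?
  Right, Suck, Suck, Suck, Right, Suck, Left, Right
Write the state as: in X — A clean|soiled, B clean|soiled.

in B — A soiled, B clean

t=1 Right ⇒ in B — A soiled, B clean
t=2 Suck ⇒ in B — A soiled, B clean
t=3 Suck ⇒ in B — A soiled, B clean
t=4 Suck ⇒ in B — A soiled, B clean
t=5 Right ⇒ in B — A soiled, B clean
t=6 Suck ⇒ in B — A soiled, B clean
t=7 Left ⇒ in A — A soiled, B clean
t=8 Right ⇒ in B — A soiled, B clean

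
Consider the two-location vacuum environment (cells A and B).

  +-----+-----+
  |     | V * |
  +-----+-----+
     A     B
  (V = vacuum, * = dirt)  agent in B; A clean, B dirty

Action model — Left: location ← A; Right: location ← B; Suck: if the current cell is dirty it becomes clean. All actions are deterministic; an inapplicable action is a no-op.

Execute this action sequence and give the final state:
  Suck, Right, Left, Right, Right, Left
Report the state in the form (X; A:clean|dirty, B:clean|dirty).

[1] after Suck: (B; A:clean, B:clean)
[2] after Right: (B; A:clean, B:clean)
[3] after Left: (A; A:clean, B:clean)
[4] after Right: (B; A:clean, B:clean)
[5] after Right: (B; A:clean, B:clean)
[6] after Left: (A; A:clean, B:clean)

(A; A:clean, B:clean)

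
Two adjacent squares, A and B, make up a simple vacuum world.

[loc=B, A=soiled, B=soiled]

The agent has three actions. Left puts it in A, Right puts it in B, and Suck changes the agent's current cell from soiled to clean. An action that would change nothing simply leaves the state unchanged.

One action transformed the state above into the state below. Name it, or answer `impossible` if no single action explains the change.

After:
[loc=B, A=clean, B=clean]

try  Left: in A — A soiled, B soiled
try Right: in B — A soiled, B soiled
try  Suck: in B — A soiled, B clean
no single action produces the after-state

impossible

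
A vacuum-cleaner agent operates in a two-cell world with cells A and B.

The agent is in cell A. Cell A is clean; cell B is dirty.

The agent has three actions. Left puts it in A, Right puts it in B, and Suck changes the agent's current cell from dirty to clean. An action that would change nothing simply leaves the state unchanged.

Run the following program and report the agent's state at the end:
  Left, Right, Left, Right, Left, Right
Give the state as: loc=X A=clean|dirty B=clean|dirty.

loc=B A=clean B=dirty

step 1/6 (Left): loc=A A=clean B=dirty
step 2/6 (Right): loc=B A=clean B=dirty
step 3/6 (Left): loc=A A=clean B=dirty
step 4/6 (Right): loc=B A=clean B=dirty
step 5/6 (Left): loc=A A=clean B=dirty
step 6/6 (Right): loc=B A=clean B=dirty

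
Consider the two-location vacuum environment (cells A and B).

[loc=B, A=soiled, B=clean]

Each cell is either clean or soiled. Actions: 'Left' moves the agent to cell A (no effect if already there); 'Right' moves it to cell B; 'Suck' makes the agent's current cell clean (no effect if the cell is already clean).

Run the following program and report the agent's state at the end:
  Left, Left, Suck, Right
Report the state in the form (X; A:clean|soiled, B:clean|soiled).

(B; A:clean, B:clean)

[1] after Left: (A; A:soiled, B:clean)
[2] after Left: (A; A:soiled, B:clean)
[3] after Suck: (A; A:clean, B:clean)
[4] after Right: (B; A:clean, B:clean)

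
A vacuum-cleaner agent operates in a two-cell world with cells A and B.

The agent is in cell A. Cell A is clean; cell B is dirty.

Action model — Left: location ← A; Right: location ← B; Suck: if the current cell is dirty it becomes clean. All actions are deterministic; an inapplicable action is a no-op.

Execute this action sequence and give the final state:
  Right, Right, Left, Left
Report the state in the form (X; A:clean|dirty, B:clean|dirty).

t=1 Right ⇒ (B; A:clean, B:dirty)
t=2 Right ⇒ (B; A:clean, B:dirty)
t=3 Left ⇒ (A; A:clean, B:dirty)
t=4 Left ⇒ (A; A:clean, B:dirty)

(A; A:clean, B:dirty)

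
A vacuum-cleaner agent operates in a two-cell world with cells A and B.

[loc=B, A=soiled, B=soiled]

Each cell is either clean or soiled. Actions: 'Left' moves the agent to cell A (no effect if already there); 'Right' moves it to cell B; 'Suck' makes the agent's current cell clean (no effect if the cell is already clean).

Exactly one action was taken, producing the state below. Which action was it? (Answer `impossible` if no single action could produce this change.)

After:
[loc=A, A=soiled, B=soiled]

try  Left: (A; A:soiled, B:soiled)  ← match
try Right: (B; A:soiled, B:soiled)
try  Suck: (B; A:soiled, B:clean)

Left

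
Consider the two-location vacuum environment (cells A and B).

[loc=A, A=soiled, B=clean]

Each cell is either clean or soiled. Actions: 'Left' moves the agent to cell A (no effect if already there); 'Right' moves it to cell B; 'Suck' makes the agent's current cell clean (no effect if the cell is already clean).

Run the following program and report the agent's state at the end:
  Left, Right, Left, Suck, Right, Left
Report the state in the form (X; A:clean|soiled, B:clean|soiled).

(A; A:clean, B:clean)

step 1/6 (Left): (A; A:soiled, B:clean)
step 2/6 (Right): (B; A:soiled, B:clean)
step 3/6 (Left): (A; A:soiled, B:clean)
step 4/6 (Suck): (A; A:clean, B:clean)
step 5/6 (Right): (B; A:clean, B:clean)
step 6/6 (Left): (A; A:clean, B:clean)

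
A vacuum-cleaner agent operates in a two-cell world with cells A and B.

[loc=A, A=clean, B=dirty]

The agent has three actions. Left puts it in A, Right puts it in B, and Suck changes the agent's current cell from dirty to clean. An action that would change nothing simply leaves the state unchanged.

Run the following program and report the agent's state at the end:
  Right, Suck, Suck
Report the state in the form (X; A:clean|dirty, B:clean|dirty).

(B; A:clean, B:clean)

[1] after Right: (B; A:clean, B:dirty)
[2] after Suck: (B; A:clean, B:clean)
[3] after Suck: (B; A:clean, B:clean)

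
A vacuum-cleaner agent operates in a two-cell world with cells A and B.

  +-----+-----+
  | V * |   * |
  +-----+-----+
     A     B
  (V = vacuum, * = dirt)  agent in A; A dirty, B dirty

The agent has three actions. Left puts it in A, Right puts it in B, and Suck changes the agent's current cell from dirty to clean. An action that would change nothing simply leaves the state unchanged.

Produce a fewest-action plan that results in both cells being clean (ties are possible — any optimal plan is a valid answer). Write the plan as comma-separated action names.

Suck, Right, Suck

step 1/3 (Suck): (A; A:clean, B:dirty)
step 2/3 (Right): (B; A:clean, B:dirty)
step 3/3 (Suck): (B; A:clean, B:clean)
min 3: Suck A + move + Suck B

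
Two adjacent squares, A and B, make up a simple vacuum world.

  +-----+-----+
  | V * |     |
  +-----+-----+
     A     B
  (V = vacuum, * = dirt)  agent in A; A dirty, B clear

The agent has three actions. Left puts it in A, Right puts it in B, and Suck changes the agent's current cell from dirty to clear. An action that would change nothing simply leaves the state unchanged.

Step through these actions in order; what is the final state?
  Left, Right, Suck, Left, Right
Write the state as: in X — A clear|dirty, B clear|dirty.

1. Left → in A — A dirty, B clear
2. Right → in B — A dirty, B clear
3. Suck → in B — A dirty, B clear
4. Left → in A — A dirty, B clear
5. Right → in B — A dirty, B clear

in B — A dirty, B clear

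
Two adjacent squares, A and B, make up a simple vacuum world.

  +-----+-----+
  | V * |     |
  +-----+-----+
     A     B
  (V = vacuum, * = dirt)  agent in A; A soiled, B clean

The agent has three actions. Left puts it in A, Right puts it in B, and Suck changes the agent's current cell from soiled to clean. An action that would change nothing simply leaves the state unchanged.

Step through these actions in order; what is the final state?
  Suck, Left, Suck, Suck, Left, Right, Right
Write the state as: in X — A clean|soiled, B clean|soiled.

in B — A clean, B clean

1. Suck → in A — A clean, B clean
2. Left → in A — A clean, B clean
3. Suck → in A — A clean, B clean
4. Suck → in A — A clean, B clean
5. Left → in A — A clean, B clean
6. Right → in B — A clean, B clean
7. Right → in B — A clean, B clean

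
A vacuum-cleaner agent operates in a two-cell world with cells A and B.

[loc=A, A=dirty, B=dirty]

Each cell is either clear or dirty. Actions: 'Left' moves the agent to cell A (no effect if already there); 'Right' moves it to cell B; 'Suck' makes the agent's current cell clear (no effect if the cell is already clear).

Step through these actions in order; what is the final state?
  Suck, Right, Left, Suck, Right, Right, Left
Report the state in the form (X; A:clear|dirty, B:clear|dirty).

1) do Suck; now (A; A:clear, B:dirty)
2) do Right; now (B; A:clear, B:dirty)
3) do Left; now (A; A:clear, B:dirty)
4) do Suck; now (A; A:clear, B:dirty)
5) do Right; now (B; A:clear, B:dirty)
6) do Right; now (B; A:clear, B:dirty)
7) do Left; now (A; A:clear, B:dirty)

(A; A:clear, B:dirty)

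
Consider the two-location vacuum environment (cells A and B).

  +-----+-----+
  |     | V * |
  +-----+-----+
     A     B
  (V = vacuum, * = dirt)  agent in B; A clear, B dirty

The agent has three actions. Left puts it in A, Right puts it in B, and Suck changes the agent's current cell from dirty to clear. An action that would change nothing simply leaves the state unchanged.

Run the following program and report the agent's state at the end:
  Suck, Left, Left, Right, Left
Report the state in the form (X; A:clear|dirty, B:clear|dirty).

Suck (#1): (B; A:clear, B:clear)
Left (#2): (A; A:clear, B:clear)
Left (#3): (A; A:clear, B:clear)
Right (#4): (B; A:clear, B:clear)
Left (#5): (A; A:clear, B:clear)

(A; A:clear, B:clear)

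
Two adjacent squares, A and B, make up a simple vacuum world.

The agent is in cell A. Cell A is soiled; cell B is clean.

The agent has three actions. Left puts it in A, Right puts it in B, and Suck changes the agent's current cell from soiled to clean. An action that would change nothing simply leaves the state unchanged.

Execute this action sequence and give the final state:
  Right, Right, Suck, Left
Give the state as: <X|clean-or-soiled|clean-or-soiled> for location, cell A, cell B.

Right (#1): <B|soiled|clean>
Right (#2): <B|soiled|clean>
Suck (#3): <B|soiled|clean>
Left (#4): <A|soiled|clean>

<A|soiled|clean>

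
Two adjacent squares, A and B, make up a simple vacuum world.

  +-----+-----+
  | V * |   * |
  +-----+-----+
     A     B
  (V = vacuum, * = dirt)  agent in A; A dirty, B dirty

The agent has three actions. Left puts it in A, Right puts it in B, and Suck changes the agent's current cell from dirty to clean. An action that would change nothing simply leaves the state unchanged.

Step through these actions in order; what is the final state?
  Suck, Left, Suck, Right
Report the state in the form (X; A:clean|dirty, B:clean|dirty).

(B; A:clean, B:dirty)

1. Suck → (A; A:clean, B:dirty)
2. Left → (A; A:clean, B:dirty)
3. Suck → (A; A:clean, B:dirty)
4. Right → (B; A:clean, B:dirty)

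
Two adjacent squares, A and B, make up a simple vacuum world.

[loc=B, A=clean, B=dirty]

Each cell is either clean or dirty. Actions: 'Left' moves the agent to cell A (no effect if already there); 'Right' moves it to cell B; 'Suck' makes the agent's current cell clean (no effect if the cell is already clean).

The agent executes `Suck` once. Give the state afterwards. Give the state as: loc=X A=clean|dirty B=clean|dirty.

start: loc=B A=clean B=dirty
Suck (#1): loc=B A=clean B=clean

loc=B A=clean B=clean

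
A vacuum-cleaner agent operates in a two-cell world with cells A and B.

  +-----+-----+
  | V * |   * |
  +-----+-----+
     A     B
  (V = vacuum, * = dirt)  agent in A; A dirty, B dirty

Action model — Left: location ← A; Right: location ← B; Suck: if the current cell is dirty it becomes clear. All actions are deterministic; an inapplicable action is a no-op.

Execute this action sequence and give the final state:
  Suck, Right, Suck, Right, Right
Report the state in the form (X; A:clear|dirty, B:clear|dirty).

(B; A:clear, B:clear)

step 1/5 (Suck): (A; A:clear, B:dirty)
step 2/5 (Right): (B; A:clear, B:dirty)
step 3/5 (Suck): (B; A:clear, B:clear)
step 4/5 (Right): (B; A:clear, B:clear)
step 5/5 (Right): (B; A:clear, B:clear)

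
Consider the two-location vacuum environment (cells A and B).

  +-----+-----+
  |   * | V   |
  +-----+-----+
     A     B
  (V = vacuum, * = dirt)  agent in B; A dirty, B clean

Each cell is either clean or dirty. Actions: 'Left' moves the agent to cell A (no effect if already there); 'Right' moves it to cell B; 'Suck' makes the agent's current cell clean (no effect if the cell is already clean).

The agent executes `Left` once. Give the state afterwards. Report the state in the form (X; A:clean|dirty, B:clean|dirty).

(A; A:dirty, B:clean)

start: (B; A:dirty, B:clean)
1. Left → (A; A:dirty, B:clean)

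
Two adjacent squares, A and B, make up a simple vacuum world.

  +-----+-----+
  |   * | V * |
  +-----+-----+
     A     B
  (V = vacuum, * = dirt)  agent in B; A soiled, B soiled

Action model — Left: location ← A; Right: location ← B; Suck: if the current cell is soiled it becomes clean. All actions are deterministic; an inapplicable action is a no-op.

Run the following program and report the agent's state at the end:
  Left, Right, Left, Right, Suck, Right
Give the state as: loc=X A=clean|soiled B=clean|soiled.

loc=B A=soiled B=clean

1. Left → loc=A A=soiled B=soiled
2. Right → loc=B A=soiled B=soiled
3. Left → loc=A A=soiled B=soiled
4. Right → loc=B A=soiled B=soiled
5. Suck → loc=B A=soiled B=clean
6. Right → loc=B A=soiled B=clean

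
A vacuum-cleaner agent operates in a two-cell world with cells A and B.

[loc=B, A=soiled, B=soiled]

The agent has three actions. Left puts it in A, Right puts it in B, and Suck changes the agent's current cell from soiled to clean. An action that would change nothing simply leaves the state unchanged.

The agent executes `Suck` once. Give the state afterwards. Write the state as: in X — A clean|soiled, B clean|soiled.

start: in B — A soiled, B soiled
1) do Suck; now in B — A soiled, B clean

in B — A soiled, B clean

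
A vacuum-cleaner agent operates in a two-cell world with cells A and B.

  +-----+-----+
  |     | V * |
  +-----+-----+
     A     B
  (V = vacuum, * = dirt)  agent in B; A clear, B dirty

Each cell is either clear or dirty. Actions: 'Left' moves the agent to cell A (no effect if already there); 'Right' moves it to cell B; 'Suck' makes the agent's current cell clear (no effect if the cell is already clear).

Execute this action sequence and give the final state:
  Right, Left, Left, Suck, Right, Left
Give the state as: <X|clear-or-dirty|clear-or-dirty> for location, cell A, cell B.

Right (#1): <B|clear|dirty>
Left (#2): <A|clear|dirty>
Left (#3): <A|clear|dirty>
Suck (#4): <A|clear|dirty>
Right (#5): <B|clear|dirty>
Left (#6): <A|clear|dirty>

<A|clear|dirty>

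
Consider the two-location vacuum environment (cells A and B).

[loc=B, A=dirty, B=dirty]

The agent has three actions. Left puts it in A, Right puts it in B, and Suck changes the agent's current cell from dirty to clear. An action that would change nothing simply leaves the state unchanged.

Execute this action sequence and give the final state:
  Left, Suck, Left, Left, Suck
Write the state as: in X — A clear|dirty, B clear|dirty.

in A — A clear, B dirty

step 1/5 (Left): in A — A dirty, B dirty
step 2/5 (Suck): in A — A clear, B dirty
step 3/5 (Left): in A — A clear, B dirty
step 4/5 (Left): in A — A clear, B dirty
step 5/5 (Suck): in A — A clear, B dirty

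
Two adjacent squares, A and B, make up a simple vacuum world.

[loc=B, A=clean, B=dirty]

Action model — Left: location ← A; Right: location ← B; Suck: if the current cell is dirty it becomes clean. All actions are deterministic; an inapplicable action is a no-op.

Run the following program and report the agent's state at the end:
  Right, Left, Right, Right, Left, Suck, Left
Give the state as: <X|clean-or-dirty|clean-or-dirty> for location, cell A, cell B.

1) do Right; now <B|clean|dirty>
2) do Left; now <A|clean|dirty>
3) do Right; now <B|clean|dirty>
4) do Right; now <B|clean|dirty>
5) do Left; now <A|clean|dirty>
6) do Suck; now <A|clean|dirty>
7) do Left; now <A|clean|dirty>

<A|clean|dirty>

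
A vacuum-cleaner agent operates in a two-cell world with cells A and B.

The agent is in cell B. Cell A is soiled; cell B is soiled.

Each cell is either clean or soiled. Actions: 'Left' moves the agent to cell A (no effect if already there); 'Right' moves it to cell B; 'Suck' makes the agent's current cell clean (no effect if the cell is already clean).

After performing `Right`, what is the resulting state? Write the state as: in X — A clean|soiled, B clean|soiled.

in B — A soiled, B soiled

start: in B — A soiled, B soiled
[1] after Right: in B — A soiled, B soiled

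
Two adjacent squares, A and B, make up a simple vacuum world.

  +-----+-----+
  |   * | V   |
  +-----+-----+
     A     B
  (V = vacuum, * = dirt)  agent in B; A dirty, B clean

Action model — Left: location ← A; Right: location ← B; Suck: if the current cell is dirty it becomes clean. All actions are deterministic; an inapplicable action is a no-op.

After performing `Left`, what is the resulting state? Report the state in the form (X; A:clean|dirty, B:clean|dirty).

(A; A:dirty, B:clean)

start: (B; A:dirty, B:clean)
step 1/1 (Left): (A; A:dirty, B:clean)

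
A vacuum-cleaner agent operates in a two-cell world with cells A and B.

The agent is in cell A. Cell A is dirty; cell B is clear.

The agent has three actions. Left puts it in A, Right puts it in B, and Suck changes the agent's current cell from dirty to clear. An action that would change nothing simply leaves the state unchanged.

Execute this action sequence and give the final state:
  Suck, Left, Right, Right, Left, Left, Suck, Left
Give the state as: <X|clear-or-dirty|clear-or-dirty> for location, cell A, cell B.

<A|clear|clear>

1. Suck → <A|clear|clear>
2. Left → <A|clear|clear>
3. Right → <B|clear|clear>
4. Right → <B|clear|clear>
5. Left → <A|clear|clear>
6. Left → <A|clear|clear>
7. Suck → <A|clear|clear>
8. Left → <A|clear|clear>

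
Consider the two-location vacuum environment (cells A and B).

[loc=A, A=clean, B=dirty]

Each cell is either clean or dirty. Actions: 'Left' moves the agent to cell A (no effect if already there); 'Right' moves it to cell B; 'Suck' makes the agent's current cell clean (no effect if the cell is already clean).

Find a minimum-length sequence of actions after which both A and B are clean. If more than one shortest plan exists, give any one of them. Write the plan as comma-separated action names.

Right, Suck

[1] after Right: in B — A clean, B dirty
[2] after Suck: in B — A clean, B clean
min 2: go B then Suck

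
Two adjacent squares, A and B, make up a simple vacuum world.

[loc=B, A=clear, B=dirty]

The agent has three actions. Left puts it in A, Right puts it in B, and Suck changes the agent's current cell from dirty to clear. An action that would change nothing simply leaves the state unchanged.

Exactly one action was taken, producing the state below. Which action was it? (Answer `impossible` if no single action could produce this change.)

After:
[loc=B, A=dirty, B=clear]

try  Left: (A; A:clear, B:dirty)
try Right: (B; A:clear, B:dirty)
try  Suck: (B; A:clear, B:clear)
no single action produces the after-state

impossible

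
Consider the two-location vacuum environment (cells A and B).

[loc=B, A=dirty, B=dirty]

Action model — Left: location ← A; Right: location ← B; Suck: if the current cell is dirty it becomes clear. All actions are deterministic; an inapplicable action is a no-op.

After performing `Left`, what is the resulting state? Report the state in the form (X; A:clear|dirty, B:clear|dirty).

start: (B; A:dirty, B:dirty)
1) do Left; now (A; A:dirty, B:dirty)

(A; A:dirty, B:dirty)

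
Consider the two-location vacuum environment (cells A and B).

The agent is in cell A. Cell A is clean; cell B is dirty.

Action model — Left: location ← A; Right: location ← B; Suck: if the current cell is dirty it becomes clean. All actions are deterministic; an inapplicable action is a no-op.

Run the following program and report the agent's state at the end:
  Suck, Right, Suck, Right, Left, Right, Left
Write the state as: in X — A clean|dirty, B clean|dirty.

[1] after Suck: in A — A clean, B dirty
[2] after Right: in B — A clean, B dirty
[3] after Suck: in B — A clean, B clean
[4] after Right: in B — A clean, B clean
[5] after Left: in A — A clean, B clean
[6] after Right: in B — A clean, B clean
[7] after Left: in A — A clean, B clean

in A — A clean, B clean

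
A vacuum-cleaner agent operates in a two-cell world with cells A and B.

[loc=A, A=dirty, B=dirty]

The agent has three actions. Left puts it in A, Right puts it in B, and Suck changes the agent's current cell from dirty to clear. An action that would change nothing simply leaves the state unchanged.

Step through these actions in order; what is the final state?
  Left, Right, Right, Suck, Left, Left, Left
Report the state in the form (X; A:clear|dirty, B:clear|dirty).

t=1 Left ⇒ (A; A:dirty, B:dirty)
t=2 Right ⇒ (B; A:dirty, B:dirty)
t=3 Right ⇒ (B; A:dirty, B:dirty)
t=4 Suck ⇒ (B; A:dirty, B:clear)
t=5 Left ⇒ (A; A:dirty, B:clear)
t=6 Left ⇒ (A; A:dirty, B:clear)
t=7 Left ⇒ (A; A:dirty, B:clear)

(A; A:dirty, B:clear)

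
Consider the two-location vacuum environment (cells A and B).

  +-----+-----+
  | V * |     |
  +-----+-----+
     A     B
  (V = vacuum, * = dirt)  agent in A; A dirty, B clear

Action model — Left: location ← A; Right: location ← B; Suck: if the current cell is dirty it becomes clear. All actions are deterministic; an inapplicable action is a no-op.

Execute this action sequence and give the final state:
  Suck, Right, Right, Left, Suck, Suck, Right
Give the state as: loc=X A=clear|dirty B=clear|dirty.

loc=B A=clear B=clear

t=1 Suck ⇒ loc=A A=clear B=clear
t=2 Right ⇒ loc=B A=clear B=clear
t=3 Right ⇒ loc=B A=clear B=clear
t=4 Left ⇒ loc=A A=clear B=clear
t=5 Suck ⇒ loc=A A=clear B=clear
t=6 Suck ⇒ loc=A A=clear B=clear
t=7 Right ⇒ loc=B A=clear B=clear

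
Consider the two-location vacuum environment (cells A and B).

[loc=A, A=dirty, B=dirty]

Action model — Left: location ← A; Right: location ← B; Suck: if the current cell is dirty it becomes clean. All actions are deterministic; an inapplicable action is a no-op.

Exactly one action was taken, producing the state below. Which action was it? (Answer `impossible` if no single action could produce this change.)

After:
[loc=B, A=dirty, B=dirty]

Right

try  Left: in A — A dirty, B dirty
try Right: in B — A dirty, B dirty  ← match
try  Suck: in A — A clean, B dirty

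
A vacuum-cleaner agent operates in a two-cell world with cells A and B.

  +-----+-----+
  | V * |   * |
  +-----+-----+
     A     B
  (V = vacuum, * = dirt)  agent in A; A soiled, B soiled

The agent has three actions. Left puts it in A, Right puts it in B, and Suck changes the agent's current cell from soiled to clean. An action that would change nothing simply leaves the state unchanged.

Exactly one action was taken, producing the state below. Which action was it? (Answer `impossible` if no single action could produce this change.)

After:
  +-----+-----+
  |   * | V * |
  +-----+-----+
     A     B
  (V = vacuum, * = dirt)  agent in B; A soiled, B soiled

Right

try  Left: loc=A A=soiled B=soiled
try Right: loc=B A=soiled B=soiled  ← match
try  Suck: loc=A A=clean B=soiled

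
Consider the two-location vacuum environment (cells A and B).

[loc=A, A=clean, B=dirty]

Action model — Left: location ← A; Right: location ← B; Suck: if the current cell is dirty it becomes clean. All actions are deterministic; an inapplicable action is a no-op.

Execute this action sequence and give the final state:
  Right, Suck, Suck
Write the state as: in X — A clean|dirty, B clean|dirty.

in B — A clean, B clean

step 1/3 (Right): in B — A clean, B dirty
step 2/3 (Suck): in B — A clean, B clean
step 3/3 (Suck): in B — A clean, B clean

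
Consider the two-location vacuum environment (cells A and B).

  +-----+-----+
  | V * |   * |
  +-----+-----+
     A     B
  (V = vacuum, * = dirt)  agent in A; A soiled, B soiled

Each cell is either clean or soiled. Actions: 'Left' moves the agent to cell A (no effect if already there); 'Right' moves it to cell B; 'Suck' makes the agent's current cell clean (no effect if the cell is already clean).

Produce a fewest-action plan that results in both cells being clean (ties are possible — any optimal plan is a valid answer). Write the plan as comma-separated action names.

t=1 Suck ⇒ <A|clean|soiled>
t=2 Right ⇒ <B|clean|soiled>
t=3 Suck ⇒ <B|clean|clean>
min 3: Suck A + move + Suck B

Suck, Right, Suck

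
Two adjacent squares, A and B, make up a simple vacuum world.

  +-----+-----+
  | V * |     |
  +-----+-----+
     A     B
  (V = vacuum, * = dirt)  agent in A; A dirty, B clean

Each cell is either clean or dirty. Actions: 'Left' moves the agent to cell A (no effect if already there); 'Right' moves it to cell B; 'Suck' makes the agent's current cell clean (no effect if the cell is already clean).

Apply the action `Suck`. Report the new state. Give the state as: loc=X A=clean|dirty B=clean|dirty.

loc=A A=clean B=clean

start: loc=A A=dirty B=clean
1. Suck → loc=A A=clean B=clean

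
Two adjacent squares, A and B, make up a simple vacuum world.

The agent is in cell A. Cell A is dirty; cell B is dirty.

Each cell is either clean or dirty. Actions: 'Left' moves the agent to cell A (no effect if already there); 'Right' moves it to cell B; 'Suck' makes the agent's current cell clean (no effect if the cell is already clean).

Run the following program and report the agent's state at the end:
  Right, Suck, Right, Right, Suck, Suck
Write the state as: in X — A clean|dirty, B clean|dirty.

1) do Right; now in B — A dirty, B dirty
2) do Suck; now in B — A dirty, B clean
3) do Right; now in B — A dirty, B clean
4) do Right; now in B — A dirty, B clean
5) do Suck; now in B — A dirty, B clean
6) do Suck; now in B — A dirty, B clean

in B — A dirty, B clean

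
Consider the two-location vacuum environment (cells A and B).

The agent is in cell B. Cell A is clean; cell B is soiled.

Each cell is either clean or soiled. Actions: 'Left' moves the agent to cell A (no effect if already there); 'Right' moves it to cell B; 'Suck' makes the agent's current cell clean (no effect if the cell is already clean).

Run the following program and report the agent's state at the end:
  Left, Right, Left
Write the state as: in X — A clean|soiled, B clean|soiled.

Left (#1): in A — A clean, B soiled
Right (#2): in B — A clean, B soiled
Left (#3): in A — A clean, B soiled

in A — A clean, B soiled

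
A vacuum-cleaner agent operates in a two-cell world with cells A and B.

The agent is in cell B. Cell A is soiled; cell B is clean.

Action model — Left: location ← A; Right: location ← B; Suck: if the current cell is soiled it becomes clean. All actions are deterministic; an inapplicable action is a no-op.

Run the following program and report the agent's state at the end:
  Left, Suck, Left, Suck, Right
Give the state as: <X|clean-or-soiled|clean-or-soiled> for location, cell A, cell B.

<B|clean|clean>

Left (#1): <A|soiled|clean>
Suck (#2): <A|clean|clean>
Left (#3): <A|clean|clean>
Suck (#4): <A|clean|clean>
Right (#5): <B|clean|clean>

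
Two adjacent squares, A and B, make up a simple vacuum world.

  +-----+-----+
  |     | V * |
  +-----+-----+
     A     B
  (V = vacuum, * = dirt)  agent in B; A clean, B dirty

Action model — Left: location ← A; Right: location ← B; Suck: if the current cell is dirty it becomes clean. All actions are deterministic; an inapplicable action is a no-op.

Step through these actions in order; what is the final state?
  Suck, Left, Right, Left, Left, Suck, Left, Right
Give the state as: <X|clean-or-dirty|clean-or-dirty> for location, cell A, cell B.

<B|clean|clean>

t=1 Suck ⇒ <B|clean|clean>
t=2 Left ⇒ <A|clean|clean>
t=3 Right ⇒ <B|clean|clean>
t=4 Left ⇒ <A|clean|clean>
t=5 Left ⇒ <A|clean|clean>
t=6 Suck ⇒ <A|clean|clean>
t=7 Left ⇒ <A|clean|clean>
t=8 Right ⇒ <B|clean|clean>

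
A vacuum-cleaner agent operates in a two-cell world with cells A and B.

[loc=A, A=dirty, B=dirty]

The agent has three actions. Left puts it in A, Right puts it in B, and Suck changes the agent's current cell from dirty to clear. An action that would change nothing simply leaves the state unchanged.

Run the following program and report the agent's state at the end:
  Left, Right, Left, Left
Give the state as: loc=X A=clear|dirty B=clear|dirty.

loc=A A=dirty B=dirty

1. Left → loc=A A=dirty B=dirty
2. Right → loc=B A=dirty B=dirty
3. Left → loc=A A=dirty B=dirty
4. Left → loc=A A=dirty B=dirty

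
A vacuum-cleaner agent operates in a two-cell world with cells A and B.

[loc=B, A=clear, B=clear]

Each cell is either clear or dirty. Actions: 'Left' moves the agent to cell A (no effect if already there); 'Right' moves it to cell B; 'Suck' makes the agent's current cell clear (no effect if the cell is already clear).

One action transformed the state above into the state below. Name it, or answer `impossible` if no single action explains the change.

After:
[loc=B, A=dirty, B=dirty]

try  Left: loc=A A=clear B=clear
try Right: loc=B A=clear B=clear
try  Suck: loc=B A=clear B=clear
no single action produces the after-state

impossible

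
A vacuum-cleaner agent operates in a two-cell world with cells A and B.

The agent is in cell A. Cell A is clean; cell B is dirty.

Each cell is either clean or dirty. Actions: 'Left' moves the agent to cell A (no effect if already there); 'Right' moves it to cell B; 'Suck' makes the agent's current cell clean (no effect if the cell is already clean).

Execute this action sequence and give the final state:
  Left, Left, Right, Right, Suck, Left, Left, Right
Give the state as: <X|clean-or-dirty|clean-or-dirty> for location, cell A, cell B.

[1] after Left: <A|clean|dirty>
[2] after Left: <A|clean|dirty>
[3] after Right: <B|clean|dirty>
[4] after Right: <B|clean|dirty>
[5] after Suck: <B|clean|clean>
[6] after Left: <A|clean|clean>
[7] after Left: <A|clean|clean>
[8] after Right: <B|clean|clean>

<B|clean|clean>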